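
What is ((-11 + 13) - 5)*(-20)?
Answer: 60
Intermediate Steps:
((-11 + 13) - 5)*(-20) = (2 - 5)*(-20) = -3*(-20) = 60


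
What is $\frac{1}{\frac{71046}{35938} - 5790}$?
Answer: $- \frac{17969}{104004987} \approx -0.00017277$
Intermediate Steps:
$\frac{1}{\frac{71046}{35938} - 5790} = \frac{1}{71046 \cdot \frac{1}{35938} - 5790} = \frac{1}{\frac{35523}{17969} - 5790} = \frac{1}{- \frac{104004987}{17969}} = - \frac{17969}{104004987}$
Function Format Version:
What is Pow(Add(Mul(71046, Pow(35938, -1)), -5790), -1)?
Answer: Rational(-17969, 104004987) ≈ -0.00017277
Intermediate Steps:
Pow(Add(Mul(71046, Pow(35938, -1)), -5790), -1) = Pow(Add(Mul(71046, Rational(1, 35938)), -5790), -1) = Pow(Add(Rational(35523, 17969), -5790), -1) = Pow(Rational(-104004987, 17969), -1) = Rational(-17969, 104004987)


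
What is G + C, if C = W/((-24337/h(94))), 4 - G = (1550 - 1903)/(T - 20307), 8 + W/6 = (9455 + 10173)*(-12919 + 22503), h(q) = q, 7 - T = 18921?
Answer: -4161215473680189/954521477 ≈ -4.3595e+6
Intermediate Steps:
T = -18914 (T = 7 - 1*18921 = 7 - 18921 = -18914)
W = 1128688464 (W = -48 + 6*((9455 + 10173)*(-12919 + 22503)) = -48 + 6*(19628*9584) = -48 + 6*188114752 = -48 + 1128688512 = 1128688464)
G = 156531/39221 (G = 4 - (1550 - 1903)/(-18914 - 20307) = 4 - (-353)/(-39221) = 4 - (-353)*(-1)/39221 = 4 - 1*353/39221 = 4 - 353/39221 = 156531/39221 ≈ 3.9910)
C = -106096715616/24337 (C = 1128688464/((-24337/94)) = 1128688464/((-24337*1/94)) = 1128688464/(-24337/94) = 1128688464*(-94/24337) = -106096715616/24337 ≈ -4.3595e+6)
G + C = 156531/39221 - 106096715616/24337 = -4161215473680189/954521477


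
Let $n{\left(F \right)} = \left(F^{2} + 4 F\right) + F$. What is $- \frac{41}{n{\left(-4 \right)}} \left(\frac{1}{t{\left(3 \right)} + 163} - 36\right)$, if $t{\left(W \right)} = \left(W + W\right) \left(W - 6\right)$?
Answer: $- \frac{213979}{580} \approx -368.93$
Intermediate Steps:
$t{\left(W \right)} = 2 W \left(-6 + W\right)$
$n{\left(F \right)} = F^{2} + 5 F$
$- \frac{41}{n{\left(-4 \right)}} \left(\frac{1}{t{\left(3 \right)} + 163} - 36\right) = - \frac{41}{\left(-4\right) \left(5 - 4\right)} \left(\frac{1}{2 \cdot 3 \left(-6 + 3\right) + 163} - 36\right) = - \frac{41}{\left(-4\right) 1} \left(\frac{1}{2 \cdot 3 \left(-3\right) + 163} - 36\right) = - \frac{41}{-4} \left(\frac{1}{-18 + 163} - 36\right) = \left(-41\right) \left(- \frac{1}{4}\right) \left(\frac{1}{145} - 36\right) = \frac{41 \left(\frac{1}{145} - 36\right)}{4} = \frac{41}{4} \left(- \frac{5219}{145}\right) = - \frac{213979}{580}$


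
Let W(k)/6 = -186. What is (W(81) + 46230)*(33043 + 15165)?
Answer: 2174855712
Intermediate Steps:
W(k) = -1116 (W(k) = 6*(-186) = -1116)
(W(81) + 46230)*(33043 + 15165) = (-1116 + 46230)*(33043 + 15165) = 45114*48208 = 2174855712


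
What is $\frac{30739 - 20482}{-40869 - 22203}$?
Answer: $- \frac{3419}{21024} \approx -0.16262$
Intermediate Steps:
$\frac{30739 - 20482}{-40869 - 22203} = \frac{10257}{-63072} = 10257 \left(- \frac{1}{63072}\right) = - \frac{3419}{21024}$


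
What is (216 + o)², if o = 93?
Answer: 95481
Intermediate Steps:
(216 + o)² = (216 + 93)² = 309² = 95481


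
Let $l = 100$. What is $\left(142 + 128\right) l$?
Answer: $27000$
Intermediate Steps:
$\left(142 + 128\right) l = \left(142 + 128\right) 100 = 270 \cdot 100 = 27000$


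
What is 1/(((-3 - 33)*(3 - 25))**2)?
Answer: 1/627264 ≈ 1.5942e-6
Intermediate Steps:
1/(((-3 - 33)*(3 - 25))**2) = 1/((-36*(-22))**2) = 1/(792**2) = 1/627264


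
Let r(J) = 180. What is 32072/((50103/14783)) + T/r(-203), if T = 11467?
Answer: 502433911/52740 ≈ 9526.6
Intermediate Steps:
32072/((50103/14783)) + T/r(-203) = 32072/((50103/14783)) + 11467/180 = 32072/((50103*(1/14783))) + 11467*(1/180) = 32072/(50103/14783) + 11467/180 = 32072*(14783/50103) + 11467/180 = 24953704/2637 + 11467/180 = 502433911/52740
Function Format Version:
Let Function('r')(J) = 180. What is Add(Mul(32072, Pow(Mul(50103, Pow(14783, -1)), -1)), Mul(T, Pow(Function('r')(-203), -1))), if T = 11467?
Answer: Rational(502433911, 52740) ≈ 9526.6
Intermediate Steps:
Add(Mul(32072, Pow(Mul(50103, Pow(14783, -1)), -1)), Mul(T, Pow(Function('r')(-203), -1))) = Add(Mul(32072, Pow(Mul(50103, Pow(14783, -1)), -1)), Mul(11467, Pow(180, -1))) = Add(Mul(32072, Pow(Mul(50103, Rational(1, 14783)), -1)), Mul(11467, Rational(1, 180))) = Add(Mul(32072, Pow(Rational(50103, 14783), -1)), Rational(11467, 180)) = Add(Mul(32072, Rational(14783, 50103)), Rational(11467, 180)) = Add(Rational(24953704, 2637), Rational(11467, 180)) = Rational(502433911, 52740)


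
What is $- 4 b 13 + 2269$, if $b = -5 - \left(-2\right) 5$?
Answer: $2009$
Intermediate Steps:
$b = 5$ ($b = -5 - -10 = -5 + 10 = 5$)
$- 4 b 13 + 2269 = \left(-4\right) 5 \cdot 13 + 2269 = \left(-20\right) 13 + 2269 = -260 + 2269 = 2009$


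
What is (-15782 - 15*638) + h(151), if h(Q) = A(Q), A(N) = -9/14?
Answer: -354937/14 ≈ -25353.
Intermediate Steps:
A(N) = -9/14 (A(N) = -9*1/14 = -9/14)
h(Q) = -9/14
(-15782 - 15*638) + h(151) = (-15782 - 15*638) - 9/14 = (-15782 - 9570) - 9/14 = -25352 - 9/14 = -354937/14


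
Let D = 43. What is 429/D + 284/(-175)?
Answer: 62863/7525 ≈ 8.3539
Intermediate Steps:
429/D + 284/(-175) = 429/43 + 284/(-175) = 429*(1/43) + 284*(-1/175) = 429/43 - 284/175 = 62863/7525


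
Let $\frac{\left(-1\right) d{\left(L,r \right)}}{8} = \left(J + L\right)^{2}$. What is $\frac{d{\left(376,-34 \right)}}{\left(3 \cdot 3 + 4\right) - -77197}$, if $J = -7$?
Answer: $- \frac{544644}{38605} \approx -14.108$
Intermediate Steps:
$d{\left(L,r \right)} = - 8 \left(-7 + L\right)^{2}$
$\frac{d{\left(376,-34 \right)}}{\left(3 \cdot 3 + 4\right) - -77197} = \frac{\left(-8\right) \left(-7 + 376\right)^{2}}{\left(3 \cdot 3 + 4\right) - -77197} = \frac{\left(-8\right) 369^{2}}{\left(9 + 4\right) + 77197} = \frac{\left(-8\right) 136161}{13 + 77197} = - \frac{1089288}{77210} = \left(-1089288\right) \frac{1}{77210} = - \frac{544644}{38605}$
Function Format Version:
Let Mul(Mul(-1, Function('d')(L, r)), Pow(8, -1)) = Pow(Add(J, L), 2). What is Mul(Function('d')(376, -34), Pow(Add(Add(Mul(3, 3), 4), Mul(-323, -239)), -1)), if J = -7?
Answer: Rational(-544644, 38605) ≈ -14.108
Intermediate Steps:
Function('d')(L, r) = Mul(-8, Pow(Add(-7, L), 2))
Mul(Function('d')(376, -34), Pow(Add(Add(Mul(3, 3), 4), Mul(-323, -239)), -1)) = Mul(Mul(-8, Pow(Add(-7, 376), 2)), Pow(Add(Add(Mul(3, 3), 4), Mul(-323, -239)), -1)) = Mul(Mul(-8, Pow(369, 2)), Pow(Add(Add(9, 4), 77197), -1)) = Mul(Mul(-8, 136161), Pow(Add(13, 77197), -1)) = Mul(-1089288, Pow(77210, -1)) = Mul(-1089288, Rational(1, 77210)) = Rational(-544644, 38605)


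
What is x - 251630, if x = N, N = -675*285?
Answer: -444005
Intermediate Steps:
N = -192375
x = -192375
x - 251630 = -192375 - 251630 = -444005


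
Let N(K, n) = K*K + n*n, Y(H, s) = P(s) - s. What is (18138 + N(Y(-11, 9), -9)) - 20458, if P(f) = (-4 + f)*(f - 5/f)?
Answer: -91958/81 ≈ -1135.3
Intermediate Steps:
Y(H, s) = -5 + s² - 5*s + 20/s (Y(H, s) = (-5 + s² - 4*s + 20/s) - s = -5 + s² - 5*s + 20/s)
N(K, n) = K² + n²
(18138 + N(Y(-11, 9), -9)) - 20458 = (18138 + ((-5 + 9² - 5*9 + 20/9)² + (-9)²)) - 20458 = (18138 + ((-5 + 81 - 45 + 20*(⅑))² + 81)) - 20458 = (18138 + ((-5 + 81 - 45 + 20/9)² + 81)) - 20458 = (18138 + ((299/9)² + 81)) - 20458 = (18138 + (89401/81 + 81)) - 20458 = (18138 + 95962/81) - 20458 = 1565140/81 - 20458 = -91958/81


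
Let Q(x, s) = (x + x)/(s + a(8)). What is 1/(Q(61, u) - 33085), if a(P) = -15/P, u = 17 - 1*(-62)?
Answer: -617/20412469 ≈ -3.0227e-5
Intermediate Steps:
u = 79 (u = 17 + 62 = 79)
Q(x, s) = 2*x/(-15/8 + s) (Q(x, s) = (x + x)/(s - 15/8) = (2*x)/(s - 15*⅛) = (2*x)/(s - 15/8) = (2*x)/(-15/8 + s) = 2*x/(-15/8 + s))
1/(Q(61, u) - 33085) = 1/(16*61/(-15 + 8*79) - 33085) = 1/(16*61/(-15 + 632) - 33085) = 1/(16*61/617 - 33085) = 1/(16*61*(1/617) - 33085) = 1/(976/617 - 33085) = 1/(-20412469/617) = -617/20412469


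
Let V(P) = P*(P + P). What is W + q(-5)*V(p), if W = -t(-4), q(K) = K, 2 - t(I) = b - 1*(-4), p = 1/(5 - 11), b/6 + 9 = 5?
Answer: -401/18 ≈ -22.278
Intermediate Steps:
b = -24 (b = -54 + 6*5 = -54 + 30 = -24)
p = -⅙ (p = 1/(-6) = -⅙ ≈ -0.16667)
t(I) = 22 (t(I) = 2 - (-24 - 1*(-4)) = 2 - (-24 + 4) = 2 - 1*(-20) = 2 + 20 = 22)
W = -22 (W = -1*22 = -22)
V(P) = 2*P² (V(P) = P*(2*P) = 2*P²)
W + q(-5)*V(p) = -22 - 10*(-⅙)² = -22 - 10/36 = -22 - 5*1/18 = -22 - 5/18 = -401/18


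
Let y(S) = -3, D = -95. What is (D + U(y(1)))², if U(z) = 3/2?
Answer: 34969/4 ≈ 8742.3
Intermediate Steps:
U(z) = 3/2 (U(z) = 3*(½) = 3/2)
(D + U(y(1)))² = (-95 + 3/2)² = (-187/2)² = 34969/4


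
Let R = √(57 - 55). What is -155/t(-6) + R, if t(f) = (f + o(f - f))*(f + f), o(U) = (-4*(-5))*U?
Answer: -155/72 + √2 ≈ -0.73856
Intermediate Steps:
o(U) = 20*U
t(f) = 2*f² (t(f) = (f + 20*(f - f))*(f + f) = (f + 20*0)*(2*f) = (f + 0)*(2*f) = f*(2*f) = 2*f²)
R = √2 ≈ 1.4142
-155/t(-6) + R = -155/(2*(-6)²) + √2 = -155/(2*36) + √2 = -155/72 + √2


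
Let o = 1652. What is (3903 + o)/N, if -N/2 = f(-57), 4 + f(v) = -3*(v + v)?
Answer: -5555/676 ≈ -8.2175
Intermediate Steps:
f(v) = -4 - 6*v (f(v) = -4 - 3*(v + v) = -4 - 6*v)
N = -676 (N = -2*(-4 - 6*(-57)) = -2*(-4 + 342) = -2*338 = -676)
(3903 + o)/N = (3903 + 1652)/(-676) = 5555*(-1/676) = -5555/676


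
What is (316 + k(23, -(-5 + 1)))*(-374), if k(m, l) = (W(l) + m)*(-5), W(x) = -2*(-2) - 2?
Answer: -71434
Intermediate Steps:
W(x) = 2 (W(x) = 4 - 2 = 2)
k(m, l) = -10 - 5*m (k(m, l) = (2 + m)*(-5) = -10 - 5*m)
(316 + k(23, -(-5 + 1)))*(-374) = (316 + (-10 - 5*23))*(-374) = (316 + (-10 - 115))*(-374) = (316 - 125)*(-374) = 191*(-374) = -71434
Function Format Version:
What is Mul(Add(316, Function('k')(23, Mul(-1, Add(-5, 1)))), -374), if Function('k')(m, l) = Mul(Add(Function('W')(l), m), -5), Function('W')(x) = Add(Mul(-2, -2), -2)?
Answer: -71434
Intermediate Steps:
Function('W')(x) = 2 (Function('W')(x) = Add(4, -2) = 2)
Function('k')(m, l) = Add(-10, Mul(-5, m)) (Function('k')(m, l) = Mul(Add(2, m), -5) = Add(-10, Mul(-5, m)))
Mul(Add(316, Function('k')(23, Mul(-1, Add(-5, 1)))), -374) = Mul(Add(316, Add(-10, Mul(-5, 23))), -374) = Mul(Add(316, Add(-10, -115)), -374) = Mul(Add(316, -125), -374) = Mul(191, -374) = -71434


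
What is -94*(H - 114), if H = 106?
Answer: 752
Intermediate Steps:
-94*(H - 114) = -94*(106 - 114) = -94*(-8) = 752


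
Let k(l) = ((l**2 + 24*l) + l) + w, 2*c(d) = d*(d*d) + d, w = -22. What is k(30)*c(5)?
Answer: 105820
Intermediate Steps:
c(d) = d/2 + d**3/2 (c(d) = (d*(d*d) + d)/2 = (d*d**2 + d)/2 = (d**3 + d)/2 = (d + d**3)/2 = d/2 + d**3/2)
k(l) = -22 + l**2 + 25*l (k(l) = ((l**2 + 24*l) + l) - 22 = (l**2 + 25*l) - 22 = -22 + l**2 + 25*l)
k(30)*c(5) = (-22 + 30**2 + 25*30)*((1/2)*5*(1 + 5**2)) = (-22 + 900 + 750)*((1/2)*5*(1 + 25)) = 1628*((1/2)*5*26) = 1628*65 = 105820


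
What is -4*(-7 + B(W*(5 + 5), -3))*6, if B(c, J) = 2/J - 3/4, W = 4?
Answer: 202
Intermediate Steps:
B(c, J) = -3/4 + 2/J (B(c, J) = 2/J - 3*1/4 = 2/J - 3/4 = -3/4 + 2/J)
-4*(-7 + B(W*(5 + 5), -3))*6 = -4*(-7 + (-3/4 + 2/(-3)))*6 = -4*(-7 + (-3/4 + 2*(-1/3)))*6 = -4*(-7 + (-3/4 - 2/3))*6 = -4*(-7 - 17/12)*6 = -(-101)*6/3 = -4*(-101/2) = 202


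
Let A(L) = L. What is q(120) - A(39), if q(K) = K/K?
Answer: -38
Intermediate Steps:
q(K) = 1
q(120) - A(39) = 1 - 1*39 = 1 - 39 = -38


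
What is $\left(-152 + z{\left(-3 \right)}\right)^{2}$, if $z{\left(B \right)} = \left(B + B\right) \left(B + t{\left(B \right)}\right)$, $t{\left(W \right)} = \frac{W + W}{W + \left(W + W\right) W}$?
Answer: $\frac{432964}{25} \approx 17319.0$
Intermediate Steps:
$t{\left(W \right)} = \frac{2 W}{W + 2 W^{2}}$ ($t{\left(W \right)} = \frac{2 W}{W + 2 W W} = \frac{2 W}{W + 2 W^{2}}$)
$z{\left(B \right)} = 2 B \left(B + \frac{2}{1 + 2 B}\right)$ ($z{\left(B \right)} = \left(B + B\right) \left(B + \frac{2}{1 + 2 B}\right) = 2 B \left(B + \frac{2}{1 + 2 B}\right)$)
$\left(-152 + z{\left(-3 \right)}\right)^{2} = \left(-152 + 2 \left(-3\right) \frac{1}{1 + 2 \left(-3\right)} \left(2 - 3 \left(1 + 2 \left(-3\right)\right)\right)\right)^{2} = \left(-152 + 2 \left(-3\right) \frac{1}{1 - 6} \left(2 - 3 \left(1 - 6\right)\right)\right)^{2} = \left(-152 + 2 \left(-3\right) \frac{1}{-5} \left(2 - -15\right)\right)^{2} = \left(-152 + 2 \left(-3\right) \left(- \frac{1}{5}\right) \left(2 + 15\right)\right)^{2} = \left(-152 + 2 \left(-3\right) \left(- \frac{1}{5}\right) 17\right)^{2} = \left(-152 + \frac{102}{5}\right)^{2} = \left(- \frac{658}{5}\right)^{2} = \frac{432964}{25}$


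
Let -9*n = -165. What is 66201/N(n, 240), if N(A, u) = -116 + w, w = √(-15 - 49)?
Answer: -1919829/3380 - 66201*I/1690 ≈ -568.0 - 39.172*I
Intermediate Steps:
n = 55/3 (n = -⅑*(-165) = 55/3 ≈ 18.333)
w = 8*I (w = √(-64) = 8*I ≈ 8.0*I)
N(A, u) = -116 + 8*I
66201/N(n, 240) = 66201/(-116 + 8*I) = 66201*((-116 - 8*I)/13520) = 66201*(-116 - 8*I)/13520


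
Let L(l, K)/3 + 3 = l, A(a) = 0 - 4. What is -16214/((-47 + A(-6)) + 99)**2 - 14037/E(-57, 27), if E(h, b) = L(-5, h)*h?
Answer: -378625/21888 ≈ -17.298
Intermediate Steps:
A(a) = -4
L(l, K) = -9 + 3*l
E(h, b) = -24*h (E(h, b) = (-9 + 3*(-5))*h = (-9 - 15)*h = -24*h)
-16214/((-47 + A(-6)) + 99)**2 - 14037/E(-57, 27) = -16214/((-47 - 4) + 99)**2 - 14037/((-24*(-57))) = -16214/(-51 + 99)**2 - 14037/1368 = -16214/(48**2) - 14037*1/1368 = -16214/2304 - 4679/456 = -16214*1/2304 - 4679/456 = -8107/1152 - 4679/456 = -378625/21888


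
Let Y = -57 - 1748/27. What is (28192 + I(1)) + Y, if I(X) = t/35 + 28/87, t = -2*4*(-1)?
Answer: 769280539/27405 ≈ 28071.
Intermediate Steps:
t = 8 (t = -8*(-1) = 8)
I(X) = 1676/3045 (I(X) = 8/35 + 28/87 = 1676/3045)
Y = -3287/27 (Y = -57 - 1748/27 = -3287/27 ≈ -121.74)
(28192 + I(1)) + Y = (28192 + 1676/3045) - 3287/27 = 85846316/3045 - 3287/27 = 769280539/27405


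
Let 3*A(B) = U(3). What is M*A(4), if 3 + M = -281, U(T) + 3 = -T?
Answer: 568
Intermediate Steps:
U(T) = -3 - T
M = -284 (M = -3 - 281 = -284)
A(B) = -2 (A(B) = (-3 - 1*3)/3 = (-3 - 3)/3 = (1/3)*(-6) = -2)
M*A(4) = -284*(-2) = 568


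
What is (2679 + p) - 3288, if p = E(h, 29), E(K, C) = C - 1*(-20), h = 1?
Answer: -560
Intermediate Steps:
E(K, C) = 20 + C (E(K, C) = C + 20 = 20 + C)
p = 49 (p = 20 + 29 = 49)
(2679 + p) - 3288 = (2679 + 49) - 3288 = 2728 - 3288 = -560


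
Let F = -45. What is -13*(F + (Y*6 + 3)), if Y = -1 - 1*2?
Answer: 780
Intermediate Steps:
Y = -3 (Y = -1 - 2 = -3)
-13*(F + (Y*6 + 3)) = -13*(-45 + (-3*6 + 3)) = -13*(-45 + (-18 + 3)) = -13*(-45 - 15) = -13*(-60) = 780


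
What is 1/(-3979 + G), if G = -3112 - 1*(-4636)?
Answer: -1/2455 ≈ -0.00040733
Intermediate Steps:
G = 1524 (G = -3112 + 4636 = 1524)
1/(-3979 + G) = 1/(-3979 + 1524) = 1/(-2455) = -1/2455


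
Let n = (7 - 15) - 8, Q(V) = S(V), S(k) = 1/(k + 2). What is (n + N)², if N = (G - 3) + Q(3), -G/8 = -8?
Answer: 51076/25 ≈ 2043.0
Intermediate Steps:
G = 64 (G = -8*(-8) = 64)
S(k) = 1/(2 + k)
Q(V) = 1/(2 + V)
n = -16 (n = -8 - 8 = -16)
N = 306/5 (N = (64 - 3) + 1/(2 + 3) = 61 + 1/5 = 61 + ⅕ = 306/5 ≈ 61.200)
(n + N)² = (-16 + 306/5)² = (226/5)² = 51076/25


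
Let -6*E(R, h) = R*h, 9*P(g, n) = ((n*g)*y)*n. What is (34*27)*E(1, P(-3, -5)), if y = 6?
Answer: 7650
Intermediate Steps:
P(g, n) = 2*g*n**2/3 (P(g, n) = (((n*g)*6)*n)/9 = (((g*n)*6)*n)/9 = ((6*g*n)*n)/9 = (6*g*n**2)/9 = 2*g*n**2/3)
E(R, h) = -R*h/6
(34*27)*E(1, P(-3, -5)) = (34*27)*(-1/6*1*(2/3)*(-3)*(-5)**2) = 918*(-1/6*1*(2/3)*(-3)*25) = 918*(-1/6*1*(-50)) = 918*(25/3) = 7650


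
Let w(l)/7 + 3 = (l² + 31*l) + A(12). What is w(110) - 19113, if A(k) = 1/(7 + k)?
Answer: 1699291/19 ≈ 89436.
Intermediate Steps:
w(l) = -392/19 + 7*l² + 217*l (w(l) = -21 + 7*((l² + 31*l) + 1/(7 + 12)) = -21 + 7*((l² + 31*l) + 1/19) = -21 + 7*(1/19 + l² + 31*l) = -21 + (7/19 + 7*l² + 217*l) = -392/19 + 7*l² + 217*l)
w(110) - 19113 = (-392/19 + 7*110² + 217*110) - 19113 = (-392/19 + 7*12100 + 23870) - 19113 = (-392/19 + 84700 + 23870) - 19113 = 2062438/19 - 19113 = 1699291/19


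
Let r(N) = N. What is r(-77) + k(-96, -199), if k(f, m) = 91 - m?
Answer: 213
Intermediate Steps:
r(-77) + k(-96, -199) = -77 + (91 - 1*(-199)) = -77 + (91 + 199) = -77 + 290 = 213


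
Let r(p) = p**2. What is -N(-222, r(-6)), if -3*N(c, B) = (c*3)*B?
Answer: -7992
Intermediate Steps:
N(c, B) = -B*c (N(c, B) = -c*3*B/3 = -3*c*B/3 = -B*c)
-N(-222, r(-6)) = -(-1)*(-6)**2*(-222) = -(-1)*36*(-222) = -1*7992 = -7992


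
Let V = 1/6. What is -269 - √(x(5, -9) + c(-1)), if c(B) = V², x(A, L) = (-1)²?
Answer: -269 - √37/6 ≈ -270.01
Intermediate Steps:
x(A, L) = 1
V = ⅙ ≈ 0.16667
c(B) = 1/36 (c(B) = (⅙)² = 1/36)
-269 - √(x(5, -9) + c(-1)) = -269 - √(1 + 1/36) = -269 - √(37/36) = -269 - √37/6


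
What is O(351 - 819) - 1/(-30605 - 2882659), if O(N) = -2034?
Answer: -5925578975/2913264 ≈ -2034.0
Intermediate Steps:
O(351 - 819) - 1/(-30605 - 2882659) = -2034 - 1/(-30605 - 2882659) = -2034 - 1/(-2913264) = -2034 - 1*(-1/2913264) = -2034 + 1/2913264 = -5925578975/2913264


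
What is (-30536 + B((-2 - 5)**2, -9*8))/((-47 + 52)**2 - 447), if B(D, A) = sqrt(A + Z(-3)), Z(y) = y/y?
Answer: 15268/211 - I*sqrt(71)/422 ≈ 72.36 - 0.019967*I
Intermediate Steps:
Z(y) = 1
B(D, A) = sqrt(1 + A) (B(D, A) = sqrt(A + 1) = sqrt(1 + A))
(-30536 + B((-2 - 5)**2, -9*8))/((-47 + 52)**2 - 447) = (-30536 + sqrt(1 - 9*8))/((-47 + 52)**2 - 447) = (-30536 + sqrt(1 - 72))/(5**2 - 447) = (-30536 + sqrt(-71))/(25 - 447) = (-30536 + I*sqrt(71))/(-422) = (-30536 + I*sqrt(71))*(-1/422) = 15268/211 - I*sqrt(71)/422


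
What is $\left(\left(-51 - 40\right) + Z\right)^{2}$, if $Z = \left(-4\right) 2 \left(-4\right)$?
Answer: $3481$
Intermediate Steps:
$Z = 32$ ($Z = \left(-8\right) \left(-4\right) = 32$)
$\left(\left(-51 - 40\right) + Z\right)^{2} = \left(\left(-51 - 40\right) + 32\right)^{2} = \left(-91 + 32\right)^{2} = \left(-59\right)^{2} = 3481$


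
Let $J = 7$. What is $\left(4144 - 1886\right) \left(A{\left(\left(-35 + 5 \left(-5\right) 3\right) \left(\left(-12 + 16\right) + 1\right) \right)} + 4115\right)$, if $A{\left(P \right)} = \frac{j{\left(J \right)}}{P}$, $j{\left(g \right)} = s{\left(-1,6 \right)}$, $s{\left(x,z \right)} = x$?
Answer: $\frac{2555210379}{275} \approx 9.2917 \cdot 10^{6}$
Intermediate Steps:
$j{\left(g \right)} = -1$
$A{\left(P \right)} = - \frac{1}{P}$
$\left(4144 - 1886\right) \left(A{\left(\left(-35 + 5 \left(-5\right) 3\right) \left(\left(-12 + 16\right) + 1\right) \right)} + 4115\right) = \left(4144 - 1886\right) \left(- \frac{1}{\left(-35 + 5 \left(-5\right) 3\right) \left(\left(-12 + 16\right) + 1\right)} + 4115\right) = 2258 \left(- \frac{1}{\left(-35 - 75\right) \left(4 + 1\right)} + 4115\right) = 2258 \left(- \frac{1}{\left(-35 - 75\right) 5} + 4115\right) = 2258 \left(- \frac{1}{\left(-110\right) 5} + 4115\right) = 2258 \left(- \frac{1}{-550} + 4115\right) = 2258 \left(\left(-1\right) \left(- \frac{1}{550}\right) + 4115\right) = 2258 \left(\frac{1}{550} + 4115\right) = 2258 \cdot \frac{2263251}{550} = \frac{2555210379}{275}$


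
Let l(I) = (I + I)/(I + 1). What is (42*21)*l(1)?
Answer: 882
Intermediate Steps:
l(I) = 2*I/(1 + I) (l(I) = (2*I)/(1 + I) = 2*I/(1 + I))
(42*21)*l(1) = (42*21)*(2*1/(1 + 1)) = 882*(2*1/2) = 882*(2*1*(½)) = 882*1 = 882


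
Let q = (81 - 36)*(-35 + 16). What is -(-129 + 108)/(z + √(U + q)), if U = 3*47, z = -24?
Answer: -84/215 - 7*I*√714/430 ≈ -0.3907 - 0.43499*I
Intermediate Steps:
U = 141
q = -855 (q = 45*(-19) = -855)
-(-129 + 108)/(z + √(U + q)) = -(-129 + 108)/(-24 + √(141 - 855)) = -(-21)/(-24 + √(-714)) = -(-21)/(-24 + I*√714) = 21/(-24 + I*√714)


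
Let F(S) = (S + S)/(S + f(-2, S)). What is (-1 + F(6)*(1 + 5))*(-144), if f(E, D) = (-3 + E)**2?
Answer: -5904/31 ≈ -190.45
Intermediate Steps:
F(S) = 2*S/(25 + S) (F(S) = (S + S)/(S + (-3 - 2)**2) = (2*S)/(S + (-5)**2) = (2*S)/(S + 25) = (2*S)/(25 + S) = 2*S/(25 + S))
(-1 + F(6)*(1 + 5))*(-144) = (-1 + (2*6/(25 + 6))*(1 + 5))*(-144) = (-1 + (2*6/31)*6)*(-144) = (-1 + (2*6*(1/31))*6)*(-144) = (-1 + (12/31)*6)*(-144) = (-1 + 72/31)*(-144) = (41/31)*(-144) = -5904/31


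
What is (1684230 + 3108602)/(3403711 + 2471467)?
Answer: 2396416/2937589 ≈ 0.81578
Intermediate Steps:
(1684230 + 3108602)/(3403711 + 2471467) = 4792832/5875178 = 4792832*(1/5875178) = 2396416/2937589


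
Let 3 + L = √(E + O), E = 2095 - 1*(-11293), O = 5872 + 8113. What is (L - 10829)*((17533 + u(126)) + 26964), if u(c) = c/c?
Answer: -482002336 + 44498*√27373 ≈ -4.7464e+8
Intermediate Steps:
O = 13985
u(c) = 1
E = 13388 (E = 2095 + 11293 = 13388)
L = -3 + √27373 (L = -3 + √(13388 + 13985) = -3 + √27373 ≈ 162.45)
(L - 10829)*((17533 + u(126)) + 26964) = ((-3 + √27373) - 10829)*((17533 + 1) + 26964) = (-10832 + √27373)*(17534 + 26964) = (-10832 + √27373)*44498 = -482002336 + 44498*√27373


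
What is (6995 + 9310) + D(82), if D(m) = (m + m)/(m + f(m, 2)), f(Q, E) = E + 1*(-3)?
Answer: 1320869/81 ≈ 16307.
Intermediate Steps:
f(Q, E) = -3 + E (f(Q, E) = E - 3 = -3 + E)
D(m) = 2*m/(-1 + m) (D(m) = (m + m)/(m + (-3 + 2)) = (2*m)/(m - 1) = (2*m)/(-1 + m) = 2*m/(-1 + m))
(6995 + 9310) + D(82) = (6995 + 9310) + 2*82/(-1 + 82) = 16305 + 2*82/81 = 16305 + 2*82*(1/81) = 16305 + 164/81 = 1320869/81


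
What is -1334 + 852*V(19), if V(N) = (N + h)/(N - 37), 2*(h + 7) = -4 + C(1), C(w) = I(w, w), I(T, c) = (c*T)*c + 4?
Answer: -5777/3 ≈ -1925.7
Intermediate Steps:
I(T, c) = 4 + T*c**2 (I(T, c) = (T*c)*c + 4 = T*c**2 + 4 = 4 + T*c**2)
C(w) = 4 + w**3 (C(w) = 4 + w*w**2 = 4 + w**3)
h = -13/2 (h = -7 + (-4 + (4 + 1**3))/2 = -7 + (-4 + (4 + 1))/2 = -7 + (-4 + 5)/2 = -7 + (1/2)*1 = -7 + 1/2 = -13/2 ≈ -6.5000)
V(N) = (-13/2 + N)/(-37 + N) (V(N) = (N - 13/2)/(N - 37) = (-13/2 + N)/(-37 + N))
-1334 + 852*V(19) = -1334 + 852*((-13/2 + 19)/(-37 + 19)) = -1334 + 852*((25/2)/(-18)) = -1334 + 852*(-1/18*25/2) = -1334 + 852*(-25/36) = -1334 - 1775/3 = -5777/3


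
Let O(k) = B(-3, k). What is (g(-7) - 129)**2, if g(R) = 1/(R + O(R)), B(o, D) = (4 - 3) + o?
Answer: 1350244/81 ≈ 16670.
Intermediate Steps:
B(o, D) = 1 + o
O(k) = -2 (O(k) = 1 - 3 = -2)
g(R) = 1/(-2 + R) (g(R) = 1/(R - 2) = 1/(-2 + R))
(g(-7) - 129)**2 = (1/(-2 - 7) - 129)**2 = (1/(-9) - 129)**2 = (-1/9 - 129)**2 = (-1162/9)**2 = 1350244/81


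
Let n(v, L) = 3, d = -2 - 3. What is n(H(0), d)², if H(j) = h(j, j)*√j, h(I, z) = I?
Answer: 9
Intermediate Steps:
d = -5
H(j) = j^(3/2) (H(j) = j*√j = j^(3/2))
n(H(0), d)² = 3² = 9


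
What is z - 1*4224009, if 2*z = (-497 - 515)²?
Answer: -3711937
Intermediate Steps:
z = 512072 (z = (-497 - 515)²/2 = (½)*(-1012)² = (½)*1024144 = 512072)
z - 1*4224009 = 512072 - 1*4224009 = 512072 - 4224009 = -3711937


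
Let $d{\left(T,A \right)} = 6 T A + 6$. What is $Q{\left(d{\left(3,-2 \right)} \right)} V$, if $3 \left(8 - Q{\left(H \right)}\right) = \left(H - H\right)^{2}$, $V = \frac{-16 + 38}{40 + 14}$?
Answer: $\frac{88}{27} \approx 3.2593$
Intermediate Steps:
$d{\left(T,A \right)} = 6 + 6 A T$ ($d{\left(T,A \right)} = 6 A T + 6 = 6 + 6 A T$)
$V = \frac{11}{27}$ ($V = \frac{22}{54} = 22 \cdot \frac{1}{54} = \frac{11}{27} \approx 0.40741$)
$Q{\left(H \right)} = 8$ ($Q{\left(H \right)} = 8 - \frac{\left(H - H\right)^{2}}{3} = 8 - \frac{0^{2}}{3} = 8 - 0 = 8 + 0 = 8$)
$Q{\left(d{\left(3,-2 \right)} \right)} V = 8 \cdot \frac{11}{27} = \frac{88}{27}$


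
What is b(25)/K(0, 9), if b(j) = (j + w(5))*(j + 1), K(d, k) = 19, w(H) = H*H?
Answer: 1300/19 ≈ 68.421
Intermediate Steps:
w(H) = H**2
b(j) = (1 + j)*(25 + j) (b(j) = (j + 5**2)*(j + 1) = (j + 25)*(1 + j) = (25 + j)*(1 + j) = (1 + j)*(25 + j))
b(25)/K(0, 9) = (25 + 25**2 + 26*25)/19 = (25 + 625 + 650)*(1/19) = 1300*(1/19) = 1300/19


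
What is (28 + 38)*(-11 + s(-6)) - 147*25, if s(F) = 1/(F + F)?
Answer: -8813/2 ≈ -4406.5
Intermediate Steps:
s(F) = 1/(2*F)
(28 + 38)*(-11 + s(-6)) - 147*25 = (28 + 38)*(-11 + (1/2)/(-6)) - 147*25 = 66*(-11 + (1/2)*(-1/6)) - 3675 = 66*(-11 - 1/12) - 3675 = 66*(-133/12) - 3675 = -1463/2 - 3675 = -8813/2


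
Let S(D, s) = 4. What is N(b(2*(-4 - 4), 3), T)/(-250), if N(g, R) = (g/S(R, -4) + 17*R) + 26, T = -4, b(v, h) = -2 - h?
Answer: 173/1000 ≈ 0.17300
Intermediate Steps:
N(g, R) = 26 + 17*R + g/4 (N(g, R) = (g/4 + 17*R) + 26 = (17*R + g/4) + 26 = 26 + 17*R + g/4)
N(b(2*(-4 - 4), 3), T)/(-250) = (26 + 17*(-4) + (-2 - 1*3)/4)/(-250) = (26 - 68 + (-2 - 3)/4)*(-1/250) = (26 - 68 + (¼)*(-5))*(-1/250) = (26 - 68 - 5/4)*(-1/250) = -173/4*(-1/250) = 173/1000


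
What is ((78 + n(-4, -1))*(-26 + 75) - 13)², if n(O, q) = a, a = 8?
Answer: 17648401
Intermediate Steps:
n(O, q) = 8
((78 + n(-4, -1))*(-26 + 75) - 13)² = ((78 + 8)*(-26 + 75) - 13)² = (86*49 - 13)² = (4214 - 13)² = 4201² = 17648401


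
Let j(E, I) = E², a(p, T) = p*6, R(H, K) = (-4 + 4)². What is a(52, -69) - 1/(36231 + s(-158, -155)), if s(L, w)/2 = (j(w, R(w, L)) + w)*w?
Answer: 2297402329/7363469 ≈ 312.00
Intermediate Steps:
R(H, K) = 0 (R(H, K) = 0² = 0)
a(p, T) = 6*p
s(L, w) = 2*w*(w + w²) (s(L, w) = 2*((w² + w)*w) = 2*((w + w²)*w) = 2*(w*(w + w²)) = 2*w*(w + w²))
a(52, -69) - 1/(36231 + s(-158, -155)) = 6*52 - 1/(36231 + 2*(-155)²*(1 - 155)) = 312 - 1/(36231 + 2*24025*(-154)) = 312 - 1/(36231 - 7399700) = 312 - 1/(-7363469) = 312 - 1*(-1/7363469) = 312 + 1/7363469 = 2297402329/7363469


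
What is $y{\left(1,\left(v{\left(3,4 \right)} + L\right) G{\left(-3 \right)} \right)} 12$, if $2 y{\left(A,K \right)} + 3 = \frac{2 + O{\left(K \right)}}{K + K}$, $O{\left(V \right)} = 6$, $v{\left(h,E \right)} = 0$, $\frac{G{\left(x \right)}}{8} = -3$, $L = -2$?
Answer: $- \frac{35}{2} \approx -17.5$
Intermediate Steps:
$G{\left(x \right)} = -24$ ($G{\left(x \right)} = 8 \left(-3\right) = -24$)
$y{\left(A,K \right)} = - \frac{3}{2} + \frac{2}{K}$ ($y{\left(A,K \right)} = - \frac{3}{2} + \frac{\left(2 + 6\right) \frac{1}{K + K}}{2} = - \frac{3}{2} + \frac{8 \frac{1}{2 K}}{2} = - \frac{3}{2} + \frac{4 \frac{1}{K}}{2} = - \frac{3}{2} + \frac{2}{K}$)
$y{\left(1,\left(v{\left(3,4 \right)} + L\right) G{\left(-3 \right)} \right)} 12 = \left(- \frac{3}{2} + \frac{2}{\left(0 - 2\right) \left(-24\right)}\right) 12 = \left(- \frac{3}{2} + \frac{2}{\left(-2\right) \left(-24\right)}\right) 12 = \left(- \frac{3}{2} + \frac{2}{48}\right) 12 = \left(- \frac{3}{2} + 2 \cdot \frac{1}{48}\right) 12 = \left(- \frac{3}{2} + \frac{1}{24}\right) 12 = \left(- \frac{35}{24}\right) 12 = - \frac{35}{2}$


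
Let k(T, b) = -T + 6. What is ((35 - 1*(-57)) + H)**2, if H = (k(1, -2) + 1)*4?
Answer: 13456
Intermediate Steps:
k(T, b) = 6 - T
H = 24 (H = ((6 - 1*1) + 1)*4 = ((6 - 1) + 1)*4 = (5 + 1)*4 = 6*4 = 24)
((35 - 1*(-57)) + H)**2 = ((35 - 1*(-57)) + 24)**2 = ((35 + 57) + 24)**2 = (92 + 24)**2 = 116**2 = 13456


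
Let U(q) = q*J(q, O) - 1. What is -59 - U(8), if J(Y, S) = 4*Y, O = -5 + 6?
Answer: -314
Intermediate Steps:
O = 1
U(q) = -1 + 4*q**2 (U(q) = q*(4*q) - 1 = 4*q**2 - 1 = -1 + 4*q**2)
-59 - U(8) = -59 - (-1 + 4*8**2) = -59 - (-1 + 4*64) = -59 - (-1 + 256) = -59 - 1*255 = -59 - 255 = -314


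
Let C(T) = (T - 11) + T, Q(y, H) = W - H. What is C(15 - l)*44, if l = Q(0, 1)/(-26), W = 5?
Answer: 11044/13 ≈ 849.54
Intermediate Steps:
Q(y, H) = 5 - H
l = -2/13 (l = (5 - 1*1)/(-26) = (5 - 1)*(-1/26) = 4*(-1/26) = -2/13 ≈ -0.15385)
C(T) = -11 + 2*T (C(T) = (-11 + T) + T = -11 + 2*T)
C(15 - l)*44 = (-11 + 2*(15 - 1*(-2/13)))*44 = (-11 + 2*(15 + 2/13))*44 = (-11 + 2*(197/13))*44 = (-11 + 394/13)*44 = (251/13)*44 = 11044/13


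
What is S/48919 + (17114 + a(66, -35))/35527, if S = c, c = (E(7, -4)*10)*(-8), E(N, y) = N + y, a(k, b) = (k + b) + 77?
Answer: 833956538/1737945313 ≈ 0.47985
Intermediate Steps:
a(k, b) = 77 + b + k (a(k, b) = (b + k) + 77 = 77 + b + k)
c = -240 (c = ((7 - 4)*10)*(-8) = (3*10)*(-8) = 30*(-8) = -240)
S = -240
S/48919 + (17114 + a(66, -35))/35527 = -240/48919 + (17114 + (77 - 35 + 66))/35527 = -240*1/48919 + (17114 + 108)*(1/35527) = -240/48919 + 17222*(1/35527) = -240/48919 + 17222/35527 = 833956538/1737945313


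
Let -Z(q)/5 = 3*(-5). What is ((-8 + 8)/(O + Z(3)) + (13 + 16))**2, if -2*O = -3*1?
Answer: 841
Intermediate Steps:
Z(q) = 75 (Z(q) = -15*(-5) = -5*(-15) = 75)
O = 3/2 (O = -(-3)/2 = -1/2*(-3) = 3/2 ≈ 1.5000)
((-8 + 8)/(O + Z(3)) + (13 + 16))**2 = ((-8 + 8)/(3/2 + 75) + (13 + 16))**2 = (0/(153/2) + 29)**2 = (0*(2/153) + 29)**2 = (0 + 29)**2 = 29**2 = 841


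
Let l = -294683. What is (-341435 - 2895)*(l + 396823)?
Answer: -35169866200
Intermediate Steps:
(-341435 - 2895)*(l + 396823) = (-341435 - 2895)*(-294683 + 396823) = -344330*102140 = -35169866200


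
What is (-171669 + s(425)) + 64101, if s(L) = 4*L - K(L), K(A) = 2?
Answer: -105870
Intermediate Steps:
s(L) = -2 + 4*L (s(L) = 4*L - 1*2 = 4*L - 2 = -2 + 4*L)
(-171669 + s(425)) + 64101 = (-171669 + (-2 + 4*425)) + 64101 = (-171669 + (-2 + 1700)) + 64101 = (-171669 + 1698) + 64101 = -169971 + 64101 = -105870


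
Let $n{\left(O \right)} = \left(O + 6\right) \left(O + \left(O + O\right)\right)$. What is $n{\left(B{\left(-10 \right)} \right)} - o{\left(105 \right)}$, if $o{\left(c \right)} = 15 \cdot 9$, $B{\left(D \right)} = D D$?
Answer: $31665$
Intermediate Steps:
$B{\left(D \right)} = D^{2}$
$n{\left(O \right)} = 3 O \left(6 + O\right)$ ($n{\left(O \right)} = \left(6 + O\right) \left(O + 2 O\right) = \left(6 + O\right) 3 O = 3 O \left(6 + O\right)$)
$o{\left(c \right)} = 135$
$n{\left(B{\left(-10 \right)} \right)} - o{\left(105 \right)} = 3 \left(-10\right)^{2} \left(6 + \left(-10\right)^{2}\right) - 135 = 3 \cdot 100 \left(6 + 100\right) - 135 = 3 \cdot 100 \cdot 106 - 135 = 31800 - 135 = 31665$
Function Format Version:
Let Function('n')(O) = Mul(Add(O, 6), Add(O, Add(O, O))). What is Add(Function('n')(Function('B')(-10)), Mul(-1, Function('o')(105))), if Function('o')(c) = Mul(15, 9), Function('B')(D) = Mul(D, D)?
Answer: 31665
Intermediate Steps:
Function('B')(D) = Pow(D, 2)
Function('n')(O) = Mul(3, O, Add(6, O)) (Function('n')(O) = Mul(Add(6, O), Add(O, Mul(2, O))) = Mul(Add(6, O), Mul(3, O)) = Mul(3, O, Add(6, O)))
Function('o')(c) = 135
Add(Function('n')(Function('B')(-10)), Mul(-1, Function('o')(105))) = Add(Mul(3, Pow(-10, 2), Add(6, Pow(-10, 2))), Mul(-1, 135)) = Add(Mul(3, 100, Add(6, 100)), -135) = Add(Mul(3, 100, 106), -135) = Add(31800, -135) = 31665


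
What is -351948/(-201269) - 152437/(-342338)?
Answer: 151166016977/68902026922 ≈ 2.1939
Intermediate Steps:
-351948/(-201269) - 152437/(-342338) = -351948*(-1/201269) - 152437*(-1/342338) = 351948/201269 + 152437/342338 = 151166016977/68902026922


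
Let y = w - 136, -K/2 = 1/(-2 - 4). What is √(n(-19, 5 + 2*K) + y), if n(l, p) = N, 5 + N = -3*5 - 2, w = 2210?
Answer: 6*√57 ≈ 45.299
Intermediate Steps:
N = -22 (N = -5 + (-3*5 - 2) = -5 + (-15 - 2) = -5 - 17 = -22)
K = ⅓ (K = -2/(-2 - 4) = -2/(-6) = -2*(-⅙) = ⅓ ≈ 0.33333)
n(l, p) = -22
y = 2074 (y = 2210 - 136 = 2074)
√(n(-19, 5 + 2*K) + y) = √(-22 + 2074) = √2052 = 6*√57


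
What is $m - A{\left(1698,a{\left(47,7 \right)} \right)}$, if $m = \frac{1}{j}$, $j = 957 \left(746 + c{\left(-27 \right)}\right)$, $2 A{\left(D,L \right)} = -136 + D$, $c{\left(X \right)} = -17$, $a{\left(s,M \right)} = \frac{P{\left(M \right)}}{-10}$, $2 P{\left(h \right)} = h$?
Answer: $- \frac{544866992}{697653} \approx -781.0$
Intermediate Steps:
$P{\left(h \right)} = \frac{h}{2}$
$a{\left(s,M \right)} = - \frac{M}{20}$ ($a{\left(s,M \right)} = \frac{\frac{1}{2} M}{-10} = \frac{M}{2} \left(- \frac{1}{10}\right) = - \frac{M}{20}$)
$A{\left(D,L \right)} = -68 + \frac{D}{2}$ ($A{\left(D,L \right)} = \frac{-136 + D}{2} = -68 + \frac{D}{2}$)
$j = 697653$ ($j = 957 \left(746 - 17\right) = 957 \cdot 729 = 697653$)
$m = \frac{1}{697653} \approx 1.4334 \cdot 10^{-6}$
$m - A{\left(1698,a{\left(47,7 \right)} \right)} = \frac{1}{697653} - \left(-68 + \frac{1}{2} \cdot 1698\right) = \frac{1}{697653} - \left(-68 + 849\right) = \frac{1}{697653} - 781 = - \frac{544866992}{697653}$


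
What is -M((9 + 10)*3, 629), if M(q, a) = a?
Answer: -629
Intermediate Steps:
-M((9 + 10)*3, 629) = -1*629 = -629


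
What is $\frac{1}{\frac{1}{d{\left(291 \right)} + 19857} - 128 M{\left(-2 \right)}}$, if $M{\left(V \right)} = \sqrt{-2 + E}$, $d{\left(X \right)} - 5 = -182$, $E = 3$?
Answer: $- \frac{19680}{2519039} \approx -0.0078125$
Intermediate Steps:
$d{\left(X \right)} = -177$ ($d{\left(X \right)} = 5 - 182 = -177$)
$M{\left(V \right)} = 1$ ($M{\left(V \right)} = \sqrt{-2 + 3} = \sqrt{1} = 1$)
$\frac{1}{\frac{1}{d{\left(291 \right)} + 19857} - 128 M{\left(-2 \right)}} = \frac{1}{\frac{1}{-177 + 19857} - 128} = \frac{1}{\frac{1}{19680} - 128} = \frac{1}{- \frac{2519039}{19680}} = - \frac{19680}{2519039}$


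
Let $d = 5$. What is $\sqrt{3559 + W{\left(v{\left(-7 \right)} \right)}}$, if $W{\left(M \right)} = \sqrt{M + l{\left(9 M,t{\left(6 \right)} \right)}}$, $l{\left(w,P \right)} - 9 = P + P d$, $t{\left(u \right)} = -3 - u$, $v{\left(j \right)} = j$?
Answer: $\sqrt{3559 + 2 i \sqrt{13}} \approx 59.657 + 0.0604 i$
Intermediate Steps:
$l{\left(w,P \right)} = 9 + 6 P$ ($l{\left(w,P \right)} = 9 + \left(P + P 5\right) = 9 + \left(P + 5 P\right) = 9 + 6 P$)
$W{\left(M \right)} = \sqrt{-45 + M}$ ($W{\left(M \right)} = \sqrt{M + \left(9 + 6 \left(-3 - 6\right)\right)} = \sqrt{M + \left(9 + 6 \left(-9\right)\right)} = \sqrt{M + \left(9 - 54\right)} = \sqrt{M - 45} = \sqrt{-45 + M}$)
$\sqrt{3559 + W{\left(v{\left(-7 \right)} \right)}} = \sqrt{3559 + \sqrt{-45 - 7}} = \sqrt{3559 + \sqrt{-52}} = \sqrt{3559 + 2 i \sqrt{13}}$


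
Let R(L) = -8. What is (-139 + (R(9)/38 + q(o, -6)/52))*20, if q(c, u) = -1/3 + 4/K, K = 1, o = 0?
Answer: -2062055/741 ≈ -2782.8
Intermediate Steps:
q(c, u) = 11/3 (q(c, u) = -1/3 + 4/1 = -1*⅓ + 4*1 = -⅓ + 4 = 11/3)
(-139 + (R(9)/38 + q(o, -6)/52))*20 = (-139 + (-8/38 + (11/3)/52))*20 = (-139 + (-8*1/38 + (11/3)*(1/52)))*20 = (-139 + (-4/19 + 11/156))*20 = (-139 - 415/2964)*20 = -412411/2964*20 = -2062055/741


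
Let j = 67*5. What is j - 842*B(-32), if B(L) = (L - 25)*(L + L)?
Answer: -3071281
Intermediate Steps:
j = 335
B(L) = 2*L*(-25 + L) (B(L) = (-25 + L)*(2*L) = 2*L*(-25 + L))
j - 842*B(-32) = 335 - 1684*(-32)*(-25 - 32) = 335 - 1684*(-32)*(-57) = 335 - 842*3648 = 335 - 3071616 = -3071281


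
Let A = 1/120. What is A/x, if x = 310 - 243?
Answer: 1/8040 ≈ 0.00012438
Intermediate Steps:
x = 67
A = 1/120 ≈ 0.0083333
A/x = (1/120)/67 = (1/120)*(1/67) = 1/8040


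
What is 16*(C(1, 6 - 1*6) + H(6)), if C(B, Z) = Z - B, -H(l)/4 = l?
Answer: -400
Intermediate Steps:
H(l) = -4*l
16*(C(1, 6 - 1*6) + H(6)) = 16*(((6 - 1*6) - 1*1) - 4*6) = 16*(((6 - 6) - 1) - 24) = 16*((0 - 1) - 24) = 16*(-1 - 24) = 16*(-25) = -400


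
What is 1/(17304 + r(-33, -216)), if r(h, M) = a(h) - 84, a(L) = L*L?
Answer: 1/18309 ≈ 5.4618e-5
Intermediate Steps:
a(L) = L**2
r(h, M) = -84 + h**2 (r(h, M) = h**2 - 84 = -84 + h**2)
1/(17304 + r(-33, -216)) = 1/(17304 + (-84 + (-33)**2)) = 1/(17304 + (-84 + 1089)) = 1/(17304 + 1005) = 1/18309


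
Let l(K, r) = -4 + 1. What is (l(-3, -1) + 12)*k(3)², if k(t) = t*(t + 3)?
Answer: 2916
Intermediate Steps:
l(K, r) = -3
k(t) = t*(3 + t)
(l(-3, -1) + 12)*k(3)² = (-3 + 12)*(3*(3 + 3))² = 9*(3*6)² = 9*18² = 9*324 = 2916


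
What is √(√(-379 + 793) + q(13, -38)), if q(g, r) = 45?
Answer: √(45 + 3*√46) ≈ 8.0837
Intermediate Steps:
√(√(-379 + 793) + q(13, -38)) = √(√(-379 + 793) + 45) = √(√414 + 45) = √(3*√46 + 45) = √(45 + 3*√46)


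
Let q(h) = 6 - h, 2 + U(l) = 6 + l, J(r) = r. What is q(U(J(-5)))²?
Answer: 49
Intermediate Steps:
U(l) = 4 + l (U(l) = -2 + (6 + l) = 4 + l)
q(U(J(-5)))² = (6 - (4 - 5))² = (6 - 1*(-1))² = (6 + 1)² = 7² = 49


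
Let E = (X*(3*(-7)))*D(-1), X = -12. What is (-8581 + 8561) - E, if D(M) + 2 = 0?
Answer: 484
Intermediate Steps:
D(M) = -2 (D(M) = -2 + 0 = -2)
E = -504 (E = -36*(-7)*(-2) = -12*(-21)*(-2) = 252*(-2) = -504)
(-8581 + 8561) - E = (-8581 + 8561) - 1*(-504) = -20 + 504 = 484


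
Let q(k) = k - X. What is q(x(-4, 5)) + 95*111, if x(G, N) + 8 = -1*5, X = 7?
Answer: 10525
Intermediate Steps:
x(G, N) = -13 (x(G, N) = -8 - 1*5 = -8 - 5 = -13)
q(k) = -7 + k (q(k) = k - 1*7 = k - 7 = -7 + k)
q(x(-4, 5)) + 95*111 = (-7 - 13) + 95*111 = -20 + 10545 = 10525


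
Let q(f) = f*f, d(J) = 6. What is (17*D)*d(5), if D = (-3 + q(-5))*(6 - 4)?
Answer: 4488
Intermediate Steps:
q(f) = f**2
D = 44 (D = (-3 + (-5)**2)*(6 - 4) = (-3 + 25)*2 = 22*2 = 44)
(17*D)*d(5) = (17*44)*6 = 748*6 = 4488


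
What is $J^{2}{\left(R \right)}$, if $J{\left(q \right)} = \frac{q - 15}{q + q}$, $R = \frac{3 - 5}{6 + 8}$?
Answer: $2809$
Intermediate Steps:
$R = - \frac{1}{7}$ ($R = - \frac{2}{14} = \left(-2\right) \frac{1}{14} = - \frac{1}{7} \approx -0.14286$)
$J{\left(q \right)} = \frac{-15 + q}{2 q}$
$J^{2}{\left(R \right)} = \left(\frac{-15 - \frac{1}{7}}{2 \left(- \frac{1}{7}\right)}\right)^{2} = \left(\frac{1}{2} \left(-7\right) \left(- \frac{106}{7}\right)\right)^{2} = 53^{2} = 2809$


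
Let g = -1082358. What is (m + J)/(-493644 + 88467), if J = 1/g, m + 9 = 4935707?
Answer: -5342192215883/438546567366 ≈ -12.182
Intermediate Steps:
m = 4935698 (m = -9 + 4935707 = 4935698)
J = -1/1082358 (J = 1/(-1082358) = -1/1082358 ≈ -9.2391e-7)
(m + J)/(-493644 + 88467) = (4935698 - 1/1082358)/(-493644 + 88467) = (5342192215883/1082358)/(-405177) = (5342192215883/1082358)*(-1/405177) = -5342192215883/438546567366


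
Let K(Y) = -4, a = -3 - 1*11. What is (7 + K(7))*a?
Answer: -42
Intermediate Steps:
a = -14 (a = -3 - 11 = -14)
(7 + K(7))*a = (7 - 4)*(-14) = 3*(-14) = -42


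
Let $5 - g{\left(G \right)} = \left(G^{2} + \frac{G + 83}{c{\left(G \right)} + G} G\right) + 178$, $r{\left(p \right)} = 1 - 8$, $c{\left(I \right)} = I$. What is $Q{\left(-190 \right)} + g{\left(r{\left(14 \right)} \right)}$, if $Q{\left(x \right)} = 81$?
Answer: $-179$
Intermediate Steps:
$r{\left(p \right)} = -7$ ($r{\left(p \right)} = 1 - 8 = -7$)
$g{\left(G \right)} = - \frac{429}{2} - G^{2} - \frac{G}{2}$ ($g{\left(G \right)} = 5 - \left(\left(G^{2} + \frac{G + 83}{G + G} G\right) + 178\right) = 5 - \left(\left(G^{2} + \frac{83 + G}{2 G} G\right) + 178\right) = 5 - \left(\left(G^{2} + \left(\frac{83}{2} + \frac{G}{2}\right)\right) + 178\right) = 5 - \left(\left(\frac{83}{2} + G^{2} + \frac{G}{2}\right) + 178\right) = 5 - \left(\frac{439}{2} + G^{2} + \frac{G}{2}\right) = - \frac{429}{2} - G^{2} - \frac{G}{2}$)
$Q{\left(-190 \right)} + g{\left(r{\left(14 \right)} \right)} = 81 - 260 = -179$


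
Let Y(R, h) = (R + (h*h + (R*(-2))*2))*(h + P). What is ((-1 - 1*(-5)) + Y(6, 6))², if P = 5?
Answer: 40804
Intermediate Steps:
Y(R, h) = (5 + h)*(h² - 3*R) (Y(R, h) = (R + (h*h + (R*(-2))*2))*(h + 5) = (R + (h² - 2*R*2))*(5 + h) = (R + (h² - 4*R))*(5 + h) = (h² - 3*R)*(5 + h) = (5 + h)*(h² - 3*R))
((-1 - 1*(-5)) + Y(6, 6))² = ((-1 - 1*(-5)) + (6³ - 15*6 + 5*6² - 3*6*6))² = ((-1 + 5) + (216 - 90 + 5*36 - 108))² = (4 + (216 - 90 + 180 - 108))² = (4 + 198)² = 202² = 40804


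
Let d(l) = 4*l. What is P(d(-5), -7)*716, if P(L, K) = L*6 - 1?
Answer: -86636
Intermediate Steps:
P(L, K) = -1 + 6*L (P(L, K) = 6*L - 1 = -1 + 6*L)
P(d(-5), -7)*716 = (-1 + 6*(4*(-5)))*716 = (-1 + 6*(-20))*716 = (-1 - 120)*716 = -121*716 = -86636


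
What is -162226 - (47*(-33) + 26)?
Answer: -160701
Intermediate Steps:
-162226 - (47*(-33) + 26) = -162226 - (-1551 + 26) = -162226 - 1*(-1525) = -162226 + 1525 = -160701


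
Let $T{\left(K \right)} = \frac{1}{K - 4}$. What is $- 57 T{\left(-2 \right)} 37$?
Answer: $\frac{703}{2} \approx 351.5$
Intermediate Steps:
$T{\left(K \right)} = \frac{1}{-4 + K}$
$- 57 T{\left(-2 \right)} 37 = - \frac{57}{-4 - 2} \cdot 37 = - \frac{57}{-6} \cdot 37 = \left(-57\right) \left(- \frac{1}{6}\right) 37 = \frac{19}{2} \cdot 37 = \frac{703}{2}$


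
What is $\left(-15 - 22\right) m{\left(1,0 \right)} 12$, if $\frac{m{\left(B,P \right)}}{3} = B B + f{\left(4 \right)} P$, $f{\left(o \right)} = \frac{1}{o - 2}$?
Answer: $-1332$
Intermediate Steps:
$f{\left(o \right)} = \frac{1}{-2 + o}$
$m{\left(B,P \right)} = 3 B^{2} + \frac{3 P}{2}$ ($m{\left(B,P \right)} = 3 \left(B B + \frac{P}{-2 + 4}\right) = 3 \left(B^{2} + \frac{P}{2}\right) = 3 B^{2} + \frac{3 P}{2}$)
$\left(-15 - 22\right) m{\left(1,0 \right)} 12 = \left(-15 - 22\right) \left(3 \cdot 1^{2} + \frac{3}{2} \cdot 0\right) 12 = \left(-15 - 22\right) \left(3 \cdot 1 + 0\right) 12 = - 37 \left(3 + 0\right) 12 = \left(-37\right) 3 \cdot 12 = \left(-111\right) 12 = -1332$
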